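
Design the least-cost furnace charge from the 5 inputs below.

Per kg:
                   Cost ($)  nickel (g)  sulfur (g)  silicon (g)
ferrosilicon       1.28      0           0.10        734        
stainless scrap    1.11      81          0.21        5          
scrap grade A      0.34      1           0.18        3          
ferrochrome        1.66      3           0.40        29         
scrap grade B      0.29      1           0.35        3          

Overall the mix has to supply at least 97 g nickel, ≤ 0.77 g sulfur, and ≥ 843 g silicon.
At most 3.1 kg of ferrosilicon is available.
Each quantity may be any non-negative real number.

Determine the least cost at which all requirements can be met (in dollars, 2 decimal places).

Treat it as an LP. Let x1 = kg of ferrosilicon, x2 = kg of stainless scrap, x3 = kg of scrap grade A, x4 = kg of ferrochrome, x5 = kg of scrap grade B.
Minimize 1.28x1 + 1.11x2 + 0.34x3 + 1.66x4 + 0.29x5 s.t.:
  81x2 + 1x3 + 3x4 + 1x5 ≥ 97   (nickel)
  0.1x1 + 0.21x2 + 0.18x3 + 0.4x4 + 0.35x5 ≤ 0.77   (sulfur)
  734x1 + 5x2 + 3x3 + 29x4 + 3x5 ≥ 843   (silicon)
  x1 ≤ 3.1
  x1, x2, x3, x4, x5 ≥ 0.
The cheapest feasible vertex uses only ferrosilicon, stainless scrap; scrap grade A, ferrochrome, scrap grade B are not used. There the nickel and silicon constraints are tight.
Solving gives x1 = 1.14, x2 = 1.198.
Cost = 1.28·1.14 + 1.11·1.198 = 2.7890.

$2.79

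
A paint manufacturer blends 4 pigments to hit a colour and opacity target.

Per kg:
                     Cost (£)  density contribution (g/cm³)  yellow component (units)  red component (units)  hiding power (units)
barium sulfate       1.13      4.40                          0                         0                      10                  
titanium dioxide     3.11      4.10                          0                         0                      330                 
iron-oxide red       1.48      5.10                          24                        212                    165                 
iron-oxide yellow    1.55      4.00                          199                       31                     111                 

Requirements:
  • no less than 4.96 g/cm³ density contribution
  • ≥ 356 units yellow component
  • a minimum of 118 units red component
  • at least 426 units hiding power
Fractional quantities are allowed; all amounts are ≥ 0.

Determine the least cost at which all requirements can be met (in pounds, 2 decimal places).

Let x1 = kg of barium sulfate, x2 = kg of titanium dioxide, x3 = kg of iron-oxide red, x4 = kg of iron-oxide yellow.
Minimise 1.13x1 + 3.11x2 + 1.48x3 + 1.55x4 with:
  4.4x1 + 4.1x2 + 5.1x3 + 4x4 ≥ 4.96   (density contribution)
  24x3 + 199x4 ≥ 356   (yellow component)
  212x3 + 31x4 ≥ 118   (red component)
  10x1 + 330x2 + 165x3 + 111x4 ≥ 426   (hiding power)
  x1, x2, x3, x4 ≥ 0.
The cheapest feasible vertex uses only iron-oxide red, iron-oxide yellow; barium sulfate, titanium dioxide are not used. Binding constraints: yellow component and hiding power.
Optimal quantities: iron-oxide red = 1.5 kg, iron-oxide yellow = 1.608 kg.
Total cost: 1.48·1.5 + 1.55·1.608 = 4.7124.

£4.71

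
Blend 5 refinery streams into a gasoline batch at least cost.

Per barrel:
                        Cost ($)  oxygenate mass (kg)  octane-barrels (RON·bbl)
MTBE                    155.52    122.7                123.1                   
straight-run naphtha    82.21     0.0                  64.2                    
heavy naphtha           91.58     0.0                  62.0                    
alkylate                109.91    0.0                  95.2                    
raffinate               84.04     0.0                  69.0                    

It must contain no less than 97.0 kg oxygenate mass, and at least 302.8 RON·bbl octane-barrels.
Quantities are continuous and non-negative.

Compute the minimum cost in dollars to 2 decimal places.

$360.18

Set it up as a linear program. Let x1 = barrels of MTBE, x2 = barrels of straight-run naphtha, x3 = barrels of heavy naphtha, x4 = barrels of alkylate, x5 = barrels of raffinate.
Minimize 155.52x1 + 82.21x2 + 91.58x3 + 109.91x4 + 84.04x5 subject to:
  122.7x1 ≥ 97   (oxygenate mass)
  123.1x1 + 64.2x2 + 62x3 + 95.2x4 + 69x5 ≥ 302.8   (octane-barrels)
  x1, x2, x3, x4, x5 ≥ 0.
At the optimum only MTBE, alkylate are positive (straight-run naphtha, heavy naphtha, raffinate = 0). The oxygenate mass and octane-barrels requirements are met with equality.
Solving gives x1 = 0.79055, x4 = 2.1584.
Objective = 155.52·0.79055 + 109.91·2.1584 = 360.1761.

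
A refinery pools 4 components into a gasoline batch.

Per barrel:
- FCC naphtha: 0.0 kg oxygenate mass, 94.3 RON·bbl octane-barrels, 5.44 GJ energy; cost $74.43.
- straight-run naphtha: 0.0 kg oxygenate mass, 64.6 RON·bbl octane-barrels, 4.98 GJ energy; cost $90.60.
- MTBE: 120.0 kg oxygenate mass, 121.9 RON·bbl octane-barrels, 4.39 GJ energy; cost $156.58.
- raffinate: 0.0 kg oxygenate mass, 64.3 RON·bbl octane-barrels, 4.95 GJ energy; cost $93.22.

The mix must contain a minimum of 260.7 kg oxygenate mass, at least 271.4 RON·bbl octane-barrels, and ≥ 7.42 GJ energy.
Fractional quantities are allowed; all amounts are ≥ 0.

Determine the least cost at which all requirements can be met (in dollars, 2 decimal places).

Let x1 = barrels of FCC naphtha, x2 = barrels of straight-run naphtha, x3 = barrels of MTBE, x4 = barrels of raffinate.
Minimise 74.43x1 + 90.6x2 + 156.58x3 + 93.22x4 s.t.:
  120x3 ≥ 260.7   (oxygenate mass)
  94.3x1 + 64.6x2 + 121.9x3 + 64.3x4 ≥ 271.4   (octane-barrels)
  5.44x1 + 4.98x2 + 4.39x3 + 4.95x4 ≥ 7.42   (energy)
  x1, x2, x3, x4 ≥ 0.
The cheapest feasible vertex uses only FCC naphtha, MTBE; straight-run naphtha, raffinate are not used. Binding constraints: oxygenate mass and octane-barrels.
Solving gives x1 = 0.069695, x3 = 2.1725.
Total cost: 74.43·0.069695 + 156.58·2.1725 = 345.3574.

$345.36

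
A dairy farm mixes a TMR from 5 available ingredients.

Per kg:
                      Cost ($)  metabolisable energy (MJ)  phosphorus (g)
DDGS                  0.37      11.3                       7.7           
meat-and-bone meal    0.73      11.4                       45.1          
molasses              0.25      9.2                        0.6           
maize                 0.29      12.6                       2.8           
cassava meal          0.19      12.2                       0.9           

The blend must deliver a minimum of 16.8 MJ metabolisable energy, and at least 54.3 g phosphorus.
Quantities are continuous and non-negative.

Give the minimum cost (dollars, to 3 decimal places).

This is a linear program. Let x1 = kg of DDGS, x2 = kg of meat-and-bone meal, x3 = kg of molasses, x4 = kg of maize, x5 = kg of cassava meal.
min 0.37x1 + 0.73x2 + 0.25x3 + 0.29x4 + 0.19x5 with:
  11.3x1 + 11.4x2 + 9.2x3 + 12.6x4 + 12.2x5 ≥ 16.8   (metabolisable energy)
  7.7x1 + 45.1x2 + 0.6x3 + 2.8x4 + 0.9x5 ≥ 54.3   (phosphorus)
  x1, x2, x3, x4, x5 ≥ 0.
The cheapest feasible vertex uses only meat-and-bone meal, cassava meal; DDGS, molasses, maize are not used. Binding constraints: metabolisable energy and phosphorus.
That vertex is x2 = 1.199, x5 = 0.2568.
Hence cost = 0.73·1.199 + 0.19·0.2568 = $0.92406.

$0.924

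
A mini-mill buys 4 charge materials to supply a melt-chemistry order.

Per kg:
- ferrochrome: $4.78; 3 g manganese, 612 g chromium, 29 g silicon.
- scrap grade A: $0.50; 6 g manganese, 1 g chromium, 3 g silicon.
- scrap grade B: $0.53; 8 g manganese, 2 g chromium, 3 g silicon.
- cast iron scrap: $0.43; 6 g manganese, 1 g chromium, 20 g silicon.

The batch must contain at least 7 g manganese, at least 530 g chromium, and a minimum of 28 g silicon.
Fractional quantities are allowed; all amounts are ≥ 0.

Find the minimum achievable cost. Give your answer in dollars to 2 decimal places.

This is a linear program. Let x1 = kg of ferrochrome, x2 = kg of scrap grade A, x3 = kg of scrap grade B, x4 = kg of cast iron scrap.
min 4.78x1 + 0.5x2 + 0.53x3 + 0.43x4 with:
  3x1 + 6x2 + 8x3 + 6x4 ≥ 7   (manganese)
  612x1 + 1x2 + 2x3 + 1x4 ≥ 530   (chromium)
  29x1 + 3x2 + 3x3 + 20x4 ≥ 28   (silicon)
  x1, x2, x3, x4 ≥ 0.
At the optimum only ferrochrome, scrap grade B, cast iron scrap are positive (scrap grade A = 0). The manganese, chromium, silicon requirements are met with equality.
Solving gives x1 = 0.8643, x3 = 0.4967, x4 = 0.07231.
Objective = 4.78·0.8643 + 0.53·0.4967 + 0.43·0.07231 = 4.4257.

$4.43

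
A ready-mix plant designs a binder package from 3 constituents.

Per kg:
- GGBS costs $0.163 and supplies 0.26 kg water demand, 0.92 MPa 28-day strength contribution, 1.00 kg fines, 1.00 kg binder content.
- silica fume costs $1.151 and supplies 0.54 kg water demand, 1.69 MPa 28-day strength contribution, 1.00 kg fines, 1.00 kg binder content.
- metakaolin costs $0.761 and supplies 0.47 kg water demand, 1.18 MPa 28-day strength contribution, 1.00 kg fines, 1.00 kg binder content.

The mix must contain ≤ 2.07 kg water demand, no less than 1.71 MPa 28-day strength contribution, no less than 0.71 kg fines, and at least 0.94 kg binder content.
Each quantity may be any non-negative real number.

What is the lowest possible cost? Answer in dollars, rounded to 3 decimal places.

Set it up as a linear program. Let x1 = kg of GGBS, x2 = kg of silica fume, x3 = kg of metakaolin.
Minimise 0.163x1 + 1.151x2 + 0.761x3 subject to:
  0.26x1 + 0.54x2 + 0.47x3 ≤ 2.07   (water demand)
  0.92x1 + 1.69x2 + 1.18x3 ≥ 1.71   (28-day strength contribution)
  1x1 + 1x2 + 1x3 ≥ 0.71   (fines)
  1x1 + 1x2 + 1x3 ≥ 0.94   (binder content)
  x1, x2, x3 ≥ 0.
The minimum-cost mix takes nothing from silica fume, metakaolin — only GGBS. There the 28-day strength contribution constraint is tight.
Optimal quantities: GGBS = 1.859 kg.
Total cost: 0.163·1.859 = 0.30302.

$0.303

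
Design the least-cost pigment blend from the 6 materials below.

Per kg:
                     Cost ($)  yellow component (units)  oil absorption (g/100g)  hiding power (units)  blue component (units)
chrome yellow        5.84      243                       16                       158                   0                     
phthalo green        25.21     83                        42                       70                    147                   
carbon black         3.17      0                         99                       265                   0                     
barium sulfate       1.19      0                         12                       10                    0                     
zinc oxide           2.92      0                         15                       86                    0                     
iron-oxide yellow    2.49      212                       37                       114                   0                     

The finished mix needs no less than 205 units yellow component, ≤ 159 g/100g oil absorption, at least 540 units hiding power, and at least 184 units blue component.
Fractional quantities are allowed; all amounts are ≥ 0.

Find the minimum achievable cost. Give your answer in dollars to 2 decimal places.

Treat it as an LP. Let x1 = kg of chrome yellow, x2 = kg of phthalo green, x3 = kg of carbon black, x4 = kg of barium sulfate, x5 = kg of zinc oxide, x6 = kg of iron-oxide yellow.
Minimise 5.84x1 + 25.21x2 + 3.17x3 + 1.19x4 + 2.92x5 + 2.49x6 s.t.:
  243x1 + 83x2 + 212x6 ≥ 205   (yellow component)
  16x1 + 42x2 + 99x3 + 12x4 + 15x5 + 37x6 ≤ 159   (oil absorption)
  158x1 + 70x2 + 265x3 + 10x4 + 86x5 + 114x6 ≥ 540   (hiding power)
  147x2 ≥ 184   (blue component)
  x1, x2, x3, x4, x5, x6 ≥ 0.
The optimal basis is {chrome yellow, phthalo green, carbon black}; barium sulfate, zinc oxide, iron-oxide yellow drop out. The oil absorption, hiding power, blue component requirements are met with equality.
So chrome yellow = 1.4543 kg, phthalo green = 1.2517 kg, carbon black = 0.83999 kg.
Hence cost = 5.84·1.4543 + 25.21·1.2517 + 3.17·0.83999 = $42.7112.

$42.71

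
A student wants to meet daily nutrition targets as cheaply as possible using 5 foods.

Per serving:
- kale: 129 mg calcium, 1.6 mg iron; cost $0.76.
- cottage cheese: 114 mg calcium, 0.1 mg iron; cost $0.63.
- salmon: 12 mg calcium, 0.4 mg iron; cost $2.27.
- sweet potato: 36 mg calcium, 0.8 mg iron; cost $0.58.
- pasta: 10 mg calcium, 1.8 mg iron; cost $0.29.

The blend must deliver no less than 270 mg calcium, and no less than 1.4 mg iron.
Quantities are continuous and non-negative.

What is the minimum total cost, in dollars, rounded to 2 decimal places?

$1.53

Let x1 = servings of kale, x2 = servings of cottage cheese, x3 = servings of salmon, x4 = servings of sweet potato, x5 = servings of pasta.
min 0.76x1 + 0.63x2 + 2.27x3 + 0.58x4 + 0.29x5 subject to:
  129x1 + 114x2 + 12x3 + 36x4 + 10x5 ≥ 270   (calcium)
  1.6x1 + 0.1x2 + 0.4x3 + 0.8x4 + 1.8x5 ≥ 1.4   (iron)
  x1, x2, x3, x4, x5 ≥ 0.
The minimum-cost mix takes nothing from salmon, sweet potato, pasta — only kale, cottage cheese. The calcium and iron requirements are met with equality.
Solving gives x1 = 0.7823, x2 = 1.483.
Total cost: 0.76·0.7823 + 0.63·1.483 = 1.5288.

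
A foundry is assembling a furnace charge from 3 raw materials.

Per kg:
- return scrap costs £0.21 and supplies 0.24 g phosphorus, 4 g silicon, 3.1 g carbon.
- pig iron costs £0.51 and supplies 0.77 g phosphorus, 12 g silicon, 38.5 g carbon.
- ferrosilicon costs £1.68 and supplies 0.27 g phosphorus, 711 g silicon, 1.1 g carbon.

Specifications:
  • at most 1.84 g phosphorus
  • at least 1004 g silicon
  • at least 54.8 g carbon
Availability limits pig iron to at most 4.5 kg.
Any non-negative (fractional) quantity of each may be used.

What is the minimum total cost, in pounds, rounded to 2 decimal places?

This is a linear program. Let x1 = kg of return scrap, x2 = kg of pig iron, x3 = kg of ferrosilicon.
min 0.21x1 + 0.51x2 + 1.68x3 with:
  0.24x1 + 0.77x2 + 0.27x3 ≤ 1.84   (phosphorus)
  4x1 + 12x2 + 711x3 ≥ 1004   (silicon)
  3.1x1 + 38.5x2 + 1.1x3 ≥ 54.8   (carbon)
  x2 ≤ 4.5
  x1, x2, x3 ≥ 0.
At the optimum only pig iron, ferrosilicon are positive (return scrap = 0). There the silicon and carbon constraints are tight.
Solving gives x2 = 1.384, x3 = 1.389.
Total cost: 0.51·1.384 + 1.68·1.389 = 3.0394.

£3.04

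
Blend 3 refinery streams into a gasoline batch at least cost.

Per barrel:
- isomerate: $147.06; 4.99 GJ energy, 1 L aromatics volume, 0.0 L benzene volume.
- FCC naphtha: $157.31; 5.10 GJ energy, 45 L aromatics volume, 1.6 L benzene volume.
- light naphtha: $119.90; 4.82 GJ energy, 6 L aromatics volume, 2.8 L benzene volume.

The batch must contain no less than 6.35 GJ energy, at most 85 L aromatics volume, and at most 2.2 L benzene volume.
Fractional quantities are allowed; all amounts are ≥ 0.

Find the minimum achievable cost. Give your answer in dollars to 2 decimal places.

This is a linear program. Let x1 = barrels of isomerate, x2 = barrels of FCC naphtha, x3 = barrels of light naphtha.
Minimize 147.06x1 + 157.31x2 + 119.9x3 subject to:
  4.99x1 + 5.1x2 + 4.82x3 ≥ 6.35   (energy)
  1x1 + 45x2 + 6x3 ≤ 85   (aromatics volume)
  1.6x2 + 2.8x3 ≤ 2.2   (benzene volume)
  x1, x2, x3 ≥ 0.
At the optimum only isomerate, light naphtha are positive (FCC naphtha = 0). The energy and benzene volume requirements are met with equality.
Optimal quantities: isomerate = 0.5136 barrels, light naphtha = 0.7857 barrels.
Hence cost = 147.06·0.5136 + 119.9·0.7857 = $169.7354.

$169.74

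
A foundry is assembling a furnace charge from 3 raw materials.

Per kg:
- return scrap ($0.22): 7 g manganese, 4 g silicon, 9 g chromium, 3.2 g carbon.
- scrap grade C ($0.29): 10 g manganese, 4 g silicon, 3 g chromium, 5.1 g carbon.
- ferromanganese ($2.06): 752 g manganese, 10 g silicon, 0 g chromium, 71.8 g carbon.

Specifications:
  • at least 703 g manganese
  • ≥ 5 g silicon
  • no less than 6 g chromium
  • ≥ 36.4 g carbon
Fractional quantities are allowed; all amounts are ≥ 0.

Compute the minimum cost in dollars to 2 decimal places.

Treat it as an LP. Let x1 = kg of return scrap, x2 = kg of scrap grade C, x3 = kg of ferromanganese.
min 0.22x1 + 0.29x2 + 2.06x3 with:
  7x1 + 10x2 + 752x3 ≥ 703   (manganese)
  4x1 + 4x2 + 10x3 ≥ 5   (silicon)
  9x1 + 3x2 ≥ 6   (chromium)
  3.2x1 + 5.1x2 + 71.8x3 ≥ 36.4   (carbon)
  x1, x2, x3 ≥ 0.
The optimal basis is {return scrap, ferromanganese}; scrap grade C drops out. Binding constraints: manganese and chromium.
That vertex is x1 = 0.6667, x3 = 0.9286.
Total cost: 0.22·0.6667 + 2.06·0.9286 = 2.0596.

$2.06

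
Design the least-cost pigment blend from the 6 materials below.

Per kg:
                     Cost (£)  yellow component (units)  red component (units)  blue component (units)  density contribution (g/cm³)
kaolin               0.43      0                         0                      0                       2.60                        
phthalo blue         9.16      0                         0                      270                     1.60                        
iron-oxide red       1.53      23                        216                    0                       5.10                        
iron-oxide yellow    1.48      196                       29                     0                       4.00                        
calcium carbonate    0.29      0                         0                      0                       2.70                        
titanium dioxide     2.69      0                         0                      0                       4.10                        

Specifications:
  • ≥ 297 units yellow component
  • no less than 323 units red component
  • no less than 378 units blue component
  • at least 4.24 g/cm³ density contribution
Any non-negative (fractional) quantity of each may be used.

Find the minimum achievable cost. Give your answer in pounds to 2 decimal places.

£16.85

Set it up as a linear program. Let x1 = kg of kaolin, x2 = kg of phthalo blue, x3 = kg of iron-oxide red, x4 = kg of iron-oxide yellow, x5 = kg of calcium carbonate, x6 = kg of titanium dioxide.
min 0.43x1 + 9.16x2 + 1.53x3 + 1.48x4 + 0.29x5 + 2.69x6 s.t.:
  23x3 + 196x4 ≥ 297   (yellow component)
  216x3 + 29x4 ≥ 323   (red component)
  270x2 ≥ 378   (blue component)
  2.6x1 + 1.6x2 + 5.1x3 + 4x4 + 2.7x5 + 4.1x6 ≥ 4.24   (density contribution)
  x1, x2, x3, x4, x5, x6 ≥ 0.
The optimal basis is {phthalo blue, iron-oxide red, iron-oxide yellow}; kaolin, calcium carbonate, titanium dioxide drop out. The yellow component, red component, blue component requirements are met with equality.
Solving gives x2 = 1.4, x3 = 1.313, x4 = 1.361.
Total cost: 9.16·1.4 + 1.53·1.313 + 1.48·1.361 = 16.8472.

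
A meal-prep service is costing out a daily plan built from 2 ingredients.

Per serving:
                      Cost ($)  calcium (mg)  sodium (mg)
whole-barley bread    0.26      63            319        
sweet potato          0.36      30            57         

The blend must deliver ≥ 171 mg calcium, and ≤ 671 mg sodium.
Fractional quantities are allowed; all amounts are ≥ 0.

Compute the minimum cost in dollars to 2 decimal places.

$1.19

Let x1 = servings of whole-barley bread, x2 = servings of sweet potato.
Minimise 0.26x1 + 0.36x2 with:
  63x1 + 30x2 ≥ 171   (calcium)
  319x1 + 57x2 ≤ 671   (sodium)
  x1, x2 ≥ 0.
Both inputs are positive at the optimum. Binding constraints: calcium and sodium.
Optimal quantities: whole-barley bread = 1.737 servings, sweet potato = 2.053 servings.
Objective = 0.26·1.737 + 0.36·2.053 = 1.1907.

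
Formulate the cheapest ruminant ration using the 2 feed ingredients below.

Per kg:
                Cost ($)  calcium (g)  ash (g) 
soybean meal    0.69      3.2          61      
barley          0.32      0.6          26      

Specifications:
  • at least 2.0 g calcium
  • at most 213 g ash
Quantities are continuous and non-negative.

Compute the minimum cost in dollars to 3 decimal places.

$0.431

Treat it as an LP. Let x1 = kg of soybean meal, x2 = kg of barley.
min 0.69x1 + 0.32x2 s.t.:
  3.2x1 + 0.6x2 ≥ 2   (calcium)
  61x1 + 26x2 ≤ 213   (ash)
  x1, x2 ≥ 0.
The optimal basis is {soybean meal}; barley drops out. Binding constraint: calcium.
That vertex is x1 = 0.625.
Cost = 0.69·0.625 = 0.43125.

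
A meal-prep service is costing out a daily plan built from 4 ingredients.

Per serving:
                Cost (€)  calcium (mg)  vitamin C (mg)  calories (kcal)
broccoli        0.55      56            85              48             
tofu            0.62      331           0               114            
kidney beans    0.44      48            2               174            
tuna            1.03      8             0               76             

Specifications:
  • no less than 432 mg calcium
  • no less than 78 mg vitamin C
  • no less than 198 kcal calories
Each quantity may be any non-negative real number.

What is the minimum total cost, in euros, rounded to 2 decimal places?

Set it up as a linear program. Let x1 = servings of broccoli, x2 = servings of tofu, x3 = servings of kidney beans, x4 = servings of tuna.
Minimise 0.55x1 + 0.62x2 + 0.44x3 + 1.03x4 subject to:
  56x1 + 331x2 + 48x3 + 8x4 ≥ 432   (calcium)
  85x1 + 2x3 ≥ 78   (vitamin C)
  48x1 + 114x2 + 174x3 + 76x4 ≥ 198   (calories)
  x1, x2, x3, x4 ≥ 0.
The optimal basis is {broccoli, tofu, kidney beans}; tuna drops out. The calcium, vitamin C, calories requirements are met with equality.
So broccoli = 0.9142 servings, tofu = 1.129 servings, kidney beans = 0.1458 servings.
Cost = 0.55·0.9142 + 0.62·1.129 + 0.44·0.1458 = 1.2669.

€1.27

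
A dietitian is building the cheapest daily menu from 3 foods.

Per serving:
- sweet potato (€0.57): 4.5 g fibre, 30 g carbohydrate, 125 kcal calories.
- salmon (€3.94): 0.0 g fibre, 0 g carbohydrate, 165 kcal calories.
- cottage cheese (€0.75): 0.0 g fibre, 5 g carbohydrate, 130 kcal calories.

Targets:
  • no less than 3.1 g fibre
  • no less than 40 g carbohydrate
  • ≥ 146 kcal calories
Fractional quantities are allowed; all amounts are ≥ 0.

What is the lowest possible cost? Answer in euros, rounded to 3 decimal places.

€0.760

Set it up as a linear program. Let x1 = servings of sweet potato, x2 = servings of salmon, x3 = servings of cottage cheese.
min 0.57x1 + 3.94x2 + 0.75x3 subject to:
  4.5x1 ≥ 3.1   (fibre)
  30x1 + 5x3 ≥ 40   (carbohydrate)
  125x1 + 165x2 + 130x3 ≥ 146   (calories)
  x1, x2, x3 ≥ 0.
At the optimum only sweet potato is positive (salmon, cottage cheese = 0). Binding constraint: carbohydrate.
That vertex is x1 = 1.333.
Objective = 0.57·1.333 = 0.75981.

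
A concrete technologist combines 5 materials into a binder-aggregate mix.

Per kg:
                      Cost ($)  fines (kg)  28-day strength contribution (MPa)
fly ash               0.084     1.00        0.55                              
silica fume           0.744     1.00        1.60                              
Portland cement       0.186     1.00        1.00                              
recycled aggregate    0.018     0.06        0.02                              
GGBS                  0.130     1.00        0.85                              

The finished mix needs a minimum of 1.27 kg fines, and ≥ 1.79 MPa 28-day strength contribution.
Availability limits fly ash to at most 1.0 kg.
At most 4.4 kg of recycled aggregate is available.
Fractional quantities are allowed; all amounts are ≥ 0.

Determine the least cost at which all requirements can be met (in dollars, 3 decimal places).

$0.274

Treat it as an LP. Let x1 = kg of fly ash, x2 = kg of silica fume, x3 = kg of Portland cement, x4 = kg of recycled aggregate, x5 = kg of GGBS.
Minimise 0.084x1 + 0.744x2 + 0.186x3 + 0.018x4 + 0.13x5 with:
  1x1 + 1x2 + 1x3 + 0.06x4 + 1x5 ≥ 1.27   (fines)
  0.55x1 + 1.6x2 + 1x3 + 0.02x4 + 0.85x5 ≥ 1.79   (28-day strength contribution)
  x1 ≤ 1
  x4 ≤ 4.4
  x1, x2, x3, x4, x5 ≥ 0.
The minimum-cost mix takes nothing from silica fume, Portland cement, recycled aggregate — only fly ash, GGBS. The 28-day strength contribution and the fly ash cap requirements are met with equality.
That vertex is x1 = 1, x5 = 1.459.
Cost = 0.084·1 + 0.13·1.459 = 0.27367.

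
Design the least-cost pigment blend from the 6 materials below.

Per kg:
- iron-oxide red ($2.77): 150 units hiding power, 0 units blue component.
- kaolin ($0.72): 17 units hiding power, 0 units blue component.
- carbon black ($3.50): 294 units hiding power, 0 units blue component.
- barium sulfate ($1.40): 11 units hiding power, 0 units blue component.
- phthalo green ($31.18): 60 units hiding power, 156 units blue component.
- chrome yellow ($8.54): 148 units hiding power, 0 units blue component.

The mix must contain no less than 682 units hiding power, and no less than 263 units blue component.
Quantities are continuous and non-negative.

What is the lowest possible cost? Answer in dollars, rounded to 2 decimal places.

Let x1 = kg of iron-oxide red, x2 = kg of kaolin, x3 = kg of carbon black, x4 = kg of barium sulfate, x5 = kg of phthalo green, x6 = kg of chrome yellow.
Minimise 2.77x1 + 0.72x2 + 3.5x3 + 1.4x4 + 31.18x5 + 8.54x6 with:
  150x1 + 17x2 + 294x3 + 11x4 + 60x5 + 148x6 ≥ 682   (hiding power)
  156x5 ≥ 263   (blue component)
  x1, x2, x3, x4, x5, x6 ≥ 0.
The minimum-cost mix takes nothing from iron-oxide red, kaolin, barium sulfate, chrome yellow — only carbon black, phthalo green. Binding constraints: hiding power and blue component.
Optimal quantities: carbon black = 1.9757 kg, phthalo green = 1.6859 kg.
Hence cost = 3.5·1.9757 + 31.18·1.6859 = $59.4813.

$59.48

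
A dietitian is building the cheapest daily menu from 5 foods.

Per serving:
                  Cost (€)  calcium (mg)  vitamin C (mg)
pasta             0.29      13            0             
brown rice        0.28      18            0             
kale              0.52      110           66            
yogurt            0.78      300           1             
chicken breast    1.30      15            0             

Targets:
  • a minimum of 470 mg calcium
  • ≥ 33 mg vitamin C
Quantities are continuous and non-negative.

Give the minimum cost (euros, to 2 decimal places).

€1.33

This is a linear program. Let x1 = servings of pasta, x2 = servings of brown rice, x3 = servings of kale, x4 = servings of yogurt, x5 = servings of chicken breast.
min 0.29x1 + 0.28x2 + 0.52x3 + 0.78x4 + 1.3x5 with:
  13x1 + 18x2 + 110x3 + 300x4 + 15x5 ≥ 470   (calcium)
  66x3 + 1x4 ≥ 33   (vitamin C)
  x1, x2, x3, x4, x5 ≥ 0.
At the optimum only kale, yogurt are positive (pasta, brown rice, chicken breast = 0). There the calcium and vitamin C constraints are tight.
So kale = 0.4789 servings, yogurt = 1.391 servings.
Cost = 0.52·0.4789 + 0.78·1.391 = 1.3340.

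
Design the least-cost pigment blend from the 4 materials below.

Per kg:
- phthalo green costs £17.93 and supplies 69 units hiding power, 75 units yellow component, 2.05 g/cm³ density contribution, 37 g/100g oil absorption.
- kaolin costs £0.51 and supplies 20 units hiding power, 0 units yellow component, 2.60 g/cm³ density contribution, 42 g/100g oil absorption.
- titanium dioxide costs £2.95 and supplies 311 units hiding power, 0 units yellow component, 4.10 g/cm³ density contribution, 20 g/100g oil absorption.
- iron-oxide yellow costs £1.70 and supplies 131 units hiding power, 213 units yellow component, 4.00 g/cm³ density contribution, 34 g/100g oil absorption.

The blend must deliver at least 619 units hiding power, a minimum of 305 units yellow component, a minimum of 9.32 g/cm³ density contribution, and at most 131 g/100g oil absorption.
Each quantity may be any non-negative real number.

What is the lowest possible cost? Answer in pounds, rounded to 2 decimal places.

£6.53

Let x1 = kg of phthalo green, x2 = kg of kaolin, x3 = kg of titanium dioxide, x4 = kg of iron-oxide yellow.
min 17.93x1 + 0.51x2 + 2.95x3 + 1.7x4 s.t.:
  69x1 + 20x2 + 311x3 + 131x4 ≥ 619   (hiding power)
  75x1 + 213x4 ≥ 305   (yellow component)
  2.05x1 + 2.6x2 + 4.1x3 + 4x4 ≥ 9.32   (density contribution)
  37x1 + 42x2 + 20x3 + 34x4 ≤ 131   (oil absorption)
  x1, x2, x3, x4 ≥ 0.
At the optimum only titanium dioxide, iron-oxide yellow are positive (phthalo green, kaolin = 0). The hiding power and yellow component requirements are met with equality.
Optimal quantities: titanium dioxide = 1.387 kg, iron-oxide yellow = 1.432 kg.
Cost = 2.95·1.387 + 1.7·1.432 = 6.5261.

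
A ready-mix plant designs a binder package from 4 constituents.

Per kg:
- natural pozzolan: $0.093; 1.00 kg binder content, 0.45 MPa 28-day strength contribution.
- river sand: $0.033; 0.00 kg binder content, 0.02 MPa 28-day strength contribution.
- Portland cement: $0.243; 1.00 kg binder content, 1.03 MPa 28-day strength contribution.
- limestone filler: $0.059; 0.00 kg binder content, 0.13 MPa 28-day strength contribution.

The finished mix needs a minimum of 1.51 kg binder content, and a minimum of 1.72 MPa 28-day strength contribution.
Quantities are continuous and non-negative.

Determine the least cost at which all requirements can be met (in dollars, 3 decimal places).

$0.355

Treat it as an LP. Let x1 = kg of natural pozzolan, x2 = kg of river sand, x3 = kg of Portland cement, x4 = kg of limestone filler.
Minimise 0.093x1 + 0.033x2 + 0.243x3 + 0.059x4 with:
  1x1 + 1x3 ≥ 1.51   (binder content)
  0.45x1 + 0.02x2 + 1.03x3 + 0.13x4 ≥ 1.72   (28-day strength contribution)
  x1, x2, x3, x4 ≥ 0.
The cheapest feasible vertex uses only natural pozzolan; river sand, Portland cement, limestone filler are not used. The 28-day strength contribution requirement is met with equality.
Optimal quantities: natural pozzolan = 3.822 kg.
Objective = 0.093·3.822 = 0.35545.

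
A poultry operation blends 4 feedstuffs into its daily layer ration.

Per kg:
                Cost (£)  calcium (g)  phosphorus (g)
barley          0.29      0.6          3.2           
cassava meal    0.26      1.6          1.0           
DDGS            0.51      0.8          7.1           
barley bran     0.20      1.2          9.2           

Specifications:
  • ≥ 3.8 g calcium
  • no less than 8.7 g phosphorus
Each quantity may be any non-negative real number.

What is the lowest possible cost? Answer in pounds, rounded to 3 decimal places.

£0.621

Let x1 = kg of barley, x2 = kg of cassava meal, x3 = kg of DDGS, x4 = kg of barley bran.
min 0.29x1 + 0.26x2 + 0.51x3 + 0.2x4 s.t.:
  0.6x1 + 1.6x2 + 0.8x3 + 1.2x4 ≥ 3.8   (calcium)
  3.2x1 + 1x2 + 7.1x3 + 9.2x4 ≥ 8.7   (phosphorus)
  x1, x2, x3, x4 ≥ 0.
The optimal basis is {cassava meal, barley bran}; barley, DDGS drop out. Binding constraints: calcium and phosphorus.
So cassava meal = 1.814 kg, barley bran = 0.7485 kg.
Objective = 0.26·1.814 + 0.2·0.7485 = 0.62134.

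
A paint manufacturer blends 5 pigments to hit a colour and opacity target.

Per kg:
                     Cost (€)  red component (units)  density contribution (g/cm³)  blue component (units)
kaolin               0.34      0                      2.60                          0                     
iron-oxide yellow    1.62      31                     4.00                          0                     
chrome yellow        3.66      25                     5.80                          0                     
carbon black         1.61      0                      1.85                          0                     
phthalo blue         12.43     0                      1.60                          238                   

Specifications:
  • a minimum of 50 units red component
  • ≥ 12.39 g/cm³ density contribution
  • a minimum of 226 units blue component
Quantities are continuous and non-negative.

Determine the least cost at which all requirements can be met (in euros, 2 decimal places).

€14.99

Set it up as a linear program. Let x1 = kg of kaolin, x2 = kg of iron-oxide yellow, x3 = kg of chrome yellow, x4 = kg of carbon black, x5 = kg of phthalo blue.
Minimise 0.34x1 + 1.62x2 + 3.66x3 + 1.61x4 + 12.43x5 subject to:
  31x2 + 25x3 ≥ 50   (red component)
  2.6x1 + 4x2 + 5.8x3 + 1.85x4 + 1.6x5 ≥ 12.39   (density contribution)
  238x5 ≥ 226   (blue component)
  x1, x2, x3, x4, x5 ≥ 0.
The optimal basis is {kaolin, iron-oxide yellow, phthalo blue}; chrome yellow, carbon black drop out. The red component, density contribution, blue component requirements are met with equality.
Solving gives x1 = 1.7, x2 = 1.613, x5 = 0.9496.
Hence cost = 0.34·1.7 + 1.62·1.613 + 12.43·0.9496 = €14.9946.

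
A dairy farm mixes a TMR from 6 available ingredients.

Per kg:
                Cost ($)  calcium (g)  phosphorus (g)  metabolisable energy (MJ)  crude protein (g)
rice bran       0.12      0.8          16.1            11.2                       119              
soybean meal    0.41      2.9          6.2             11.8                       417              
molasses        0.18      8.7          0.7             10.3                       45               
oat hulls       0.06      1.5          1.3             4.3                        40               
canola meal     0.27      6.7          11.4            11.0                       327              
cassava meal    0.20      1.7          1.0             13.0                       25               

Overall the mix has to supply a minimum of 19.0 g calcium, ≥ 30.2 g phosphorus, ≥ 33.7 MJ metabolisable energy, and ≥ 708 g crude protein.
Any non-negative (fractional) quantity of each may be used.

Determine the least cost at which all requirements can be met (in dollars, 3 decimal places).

$0.695

Let x1 = kg of rice bran, x2 = kg of soybean meal, x3 = kg of molasses, x4 = kg of oat hulls, x5 = kg of canola meal, x6 = kg of cassava meal.
Minimise 0.12x1 + 0.41x2 + 0.18x3 + 0.06x4 + 0.27x5 + 0.2x6 with:
  0.8x1 + 2.9x2 + 8.7x3 + 1.5x4 + 6.7x5 + 1.7x6 ≥ 19   (calcium)
  16.1x1 + 6.2x2 + 0.7x3 + 1.3x4 + 11.4x5 + 1x6 ≥ 30.2   (phosphorus)
  11.2x1 + 11.8x2 + 10.3x3 + 4.3x4 + 11x5 + 13x6 ≥ 33.7   (metabolisable energy)
  119x1 + 417x2 + 45x3 + 40x4 + 327x5 + 25x6 ≥ 708   (crude protein)
  x1, x2, x3, x4, x5, x6 ≥ 0.
At the optimum only rice bran, molasses, canola meal are positive (soybean meal, oat hulls, cassava meal = 0). There the calcium, metabolisable energy, crude protein constraints are tight.
So rice bran = 0.5314 kg, molasses = 0.6896 kg, canola meal = 1.877 kg.
Total cost: 0.12·0.5314 + 0.18·0.6896 + 0.27·1.877 = 0.69469.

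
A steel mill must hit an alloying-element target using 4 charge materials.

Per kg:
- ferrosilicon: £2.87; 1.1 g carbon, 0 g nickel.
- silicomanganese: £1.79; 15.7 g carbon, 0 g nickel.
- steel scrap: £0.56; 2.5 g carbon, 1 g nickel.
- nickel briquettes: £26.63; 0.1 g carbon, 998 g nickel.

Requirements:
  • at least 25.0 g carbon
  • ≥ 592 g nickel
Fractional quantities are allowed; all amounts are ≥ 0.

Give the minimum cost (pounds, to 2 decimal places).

This is a linear program. Let x1 = kg of ferrosilicon, x2 = kg of silicomanganese, x3 = kg of steel scrap, x4 = kg of nickel briquettes.
Minimise 2.87x1 + 1.79x2 + 0.56x3 + 26.63x4 s.t.:
  1.1x1 + 15.7x2 + 2.5x3 + 0.1x4 ≥ 25   (carbon)
  1x3 + 998x4 ≥ 592   (nickel)
  x1, x2, x3, x4 ≥ 0.
The cheapest feasible vertex uses only silicomanganese, nickel briquettes; ferrosilicon, steel scrap are not used. Binding constraints: carbon and nickel.
Solving gives x2 = 1.589, x4 = 0.5932.
Hence cost = 1.79·1.589 + 26.63·0.5932 = £18.6412.

£18.64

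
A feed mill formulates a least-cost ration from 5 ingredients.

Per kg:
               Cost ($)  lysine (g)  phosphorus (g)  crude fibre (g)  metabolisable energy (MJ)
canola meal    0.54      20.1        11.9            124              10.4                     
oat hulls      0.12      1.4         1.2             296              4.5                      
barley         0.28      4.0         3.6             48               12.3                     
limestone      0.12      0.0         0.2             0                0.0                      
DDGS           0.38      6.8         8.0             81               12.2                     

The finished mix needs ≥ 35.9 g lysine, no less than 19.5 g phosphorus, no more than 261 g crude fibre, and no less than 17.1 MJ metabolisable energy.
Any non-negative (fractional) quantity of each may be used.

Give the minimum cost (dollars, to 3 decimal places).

$0.964

Let x1 = kg of canola meal, x2 = kg of oat hulls, x3 = kg of barley, x4 = kg of limestone, x5 = kg of DDGS.
Minimize 0.54x1 + 0.12x2 + 0.28x3 + 0.12x4 + 0.38x5 subject to:
  20.1x1 + 1.4x2 + 4x3 + 6.8x5 ≥ 35.9   (lysine)
  11.9x1 + 1.2x2 + 3.6x3 + 0.2x4 + 8x5 ≥ 19.5   (phosphorus)
  124x1 + 296x2 + 48x3 + 81x5 ≤ 261   (crude fibre)
  10.4x1 + 4.5x2 + 12.3x3 + 12.2x5 ≥ 17.1   (metabolisable energy)
  x1, x2, x3, x4, x5 ≥ 0.
The optimal basis is {canola meal}; oat hulls, barley, limestone, DDGS drop out. Binding constraint: lysine.
Solving gives x1 = 1.786.
Hence cost = 0.54·1.786 = $0.96444.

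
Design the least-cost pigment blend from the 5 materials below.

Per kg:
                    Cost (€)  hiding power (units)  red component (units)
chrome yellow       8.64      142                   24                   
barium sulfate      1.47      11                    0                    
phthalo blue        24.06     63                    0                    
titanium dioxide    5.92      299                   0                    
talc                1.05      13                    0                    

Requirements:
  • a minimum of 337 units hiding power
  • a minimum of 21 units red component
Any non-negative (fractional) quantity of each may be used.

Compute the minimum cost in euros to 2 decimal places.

€11.77

Treat it as an LP. Let x1 = kg of chrome yellow, x2 = kg of barium sulfate, x3 = kg of phthalo blue, x4 = kg of titanium dioxide, x5 = kg of talc.
Minimise 8.64x1 + 1.47x2 + 24.06x3 + 5.92x4 + 1.05x5 s.t.:
  142x1 + 11x2 + 63x3 + 299x4 + 13x5 ≥ 337   (hiding power)
  24x1 ≥ 21   (red component)
  x1, x2, x3, x4, x5 ≥ 0.
The minimum-cost mix takes nothing from barium sulfate, phthalo blue, talc — only chrome yellow, titanium dioxide. There the hiding power and red component constraints are tight.
So chrome yellow = 0.875 kg, titanium dioxide = 0.7115 kg.
Total cost: 8.64·0.875 + 5.92·0.7115 = 11.7721.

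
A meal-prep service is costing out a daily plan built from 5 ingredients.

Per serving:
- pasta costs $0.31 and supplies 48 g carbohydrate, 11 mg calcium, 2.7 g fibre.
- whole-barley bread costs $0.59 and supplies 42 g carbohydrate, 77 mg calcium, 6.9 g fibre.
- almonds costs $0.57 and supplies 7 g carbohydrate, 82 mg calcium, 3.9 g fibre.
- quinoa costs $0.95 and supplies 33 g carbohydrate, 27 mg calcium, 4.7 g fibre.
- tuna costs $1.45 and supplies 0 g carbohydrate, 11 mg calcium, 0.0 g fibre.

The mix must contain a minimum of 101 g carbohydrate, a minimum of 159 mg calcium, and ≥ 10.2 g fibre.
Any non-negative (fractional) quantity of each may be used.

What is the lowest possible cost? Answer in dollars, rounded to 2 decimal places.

$1.30

Let x1 = servings of pasta, x2 = servings of whole-barley bread, x3 = servings of almonds, x4 = servings of quinoa, x5 = servings of tuna.
Minimise 0.31x1 + 0.59x2 + 0.57x3 + 0.95x4 + 1.45x5 with:
  48x1 + 42x2 + 7x3 + 33x4 ≥ 101   (carbohydrate)
  11x1 + 77x2 + 82x3 + 27x4 + 11x5 ≥ 159   (calcium)
  2.7x1 + 6.9x2 + 3.9x3 + 4.7x4 ≥ 10.2   (fibre)
  x1, x2, x3, x4, x5 ≥ 0.
At the optimum only pasta, whole-barley bread are positive (almonds, quinoa, tuna = 0). There the carbohydrate and calcium constraints are tight.
Solving gives x1 = 0.33983, x2 = 2.0164.
Cost = 0.31·0.33983 + 0.59·2.0164 = 1.29502.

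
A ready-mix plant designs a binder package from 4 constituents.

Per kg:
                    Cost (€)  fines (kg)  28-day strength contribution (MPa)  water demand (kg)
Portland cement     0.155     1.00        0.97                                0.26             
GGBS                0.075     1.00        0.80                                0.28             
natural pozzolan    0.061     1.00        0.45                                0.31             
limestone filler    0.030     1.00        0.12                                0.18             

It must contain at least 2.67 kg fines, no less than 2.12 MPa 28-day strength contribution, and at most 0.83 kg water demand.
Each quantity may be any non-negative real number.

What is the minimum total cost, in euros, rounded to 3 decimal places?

€0.199

Let x1 = kg of Portland cement, x2 = kg of GGBS, x3 = kg of natural pozzolan, x4 = kg of limestone filler.
Minimize 0.155x1 + 0.075x2 + 0.061x3 + 0.03x4 s.t.:
  1x1 + 1x2 + 1x3 + 1x4 ≥ 2.67   (fines)
  0.97x1 + 0.8x2 + 0.45x3 + 0.12x4 ≥ 2.12   (28-day strength contribution)
  0.26x1 + 0.28x2 + 0.31x3 + 0.18x4 ≤ 0.83   (water demand)
  x1, x2, x3, x4 ≥ 0.
The optimal basis is {GGBS, limestone filler}; Portland cement, natural pozzolan drop out. The fines and 28-day strength contribution requirements are met with equality.
So GGBS = 2.646 kg, limestone filler = 0.02353 kg.
Cost = 0.075·2.646 + 0.03·0.02353 = 0.19916.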